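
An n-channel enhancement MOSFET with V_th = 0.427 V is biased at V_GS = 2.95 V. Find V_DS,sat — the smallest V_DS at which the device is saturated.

V_DS,sat = 2.52 V

The boundary between triode and saturation is V_DS = V_GS − V_th = V_ov.
V_ov = 2.95 − 0.427 = 2.52 V.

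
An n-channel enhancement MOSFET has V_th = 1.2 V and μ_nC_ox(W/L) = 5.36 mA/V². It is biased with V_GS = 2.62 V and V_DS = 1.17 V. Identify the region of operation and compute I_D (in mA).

V_ov = V_GS − V_th = 2.62 − 1.2 = 1.42 V.
Since V_DS = 1.17 V < V_ov = 1.42 V, the device is in the triode region.
I_D = k_n [V_ov · V_DS − ½ V_DS²] = 5.36 × [1.42 × 1.17 − 0.5 × 1.17²] = 5.24 mA.

Triode; I_D = 5.24 mA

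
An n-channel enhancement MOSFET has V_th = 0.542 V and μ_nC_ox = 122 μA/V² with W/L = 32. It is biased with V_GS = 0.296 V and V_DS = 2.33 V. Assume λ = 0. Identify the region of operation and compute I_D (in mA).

Cutoff; I_D = 0 mA

V_GS = 0.296 V < V_th = 0.542 V, so the transistor is in cutoff.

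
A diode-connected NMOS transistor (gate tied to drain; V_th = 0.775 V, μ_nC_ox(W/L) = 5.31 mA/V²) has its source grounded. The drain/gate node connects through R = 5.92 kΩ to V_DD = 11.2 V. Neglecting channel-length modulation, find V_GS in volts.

V_GS = 1.56 V

With gate tied to drain, V_GS = V_DS ≥ V_GS − V_th, so the device is in saturation.
KCL at the drain: ½ k_n (V_GS − V_th)² = (V_DD − V_GS)/R.
Let x = V_GS − 0.775. Then 15.7 x² + x − 10.42 = 0, giving x = 0.783 V (positive root), so V_GS = 1.56 V.
I_D = (V_DD − V_GS)/R = (11.2 − 1.56) / 5.92 = 1.63 mA.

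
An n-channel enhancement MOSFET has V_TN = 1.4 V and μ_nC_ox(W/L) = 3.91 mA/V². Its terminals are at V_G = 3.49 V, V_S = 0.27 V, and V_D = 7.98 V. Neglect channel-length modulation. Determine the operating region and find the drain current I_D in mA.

Saturation; I_D = 6.48 mA

V_GS = V_G − V_S = 3.49 − 0.27 = 3.22 V; V_DS = V_D − V_S = 7.98 − 0.27 = 7.71 V.
V_ov = V_GS − V_TN = 3.22 − 1.4 = 1.82 V.
Since V_DS = 7.71 V ≥ V_ov = 1.82 V, the device is in saturation.
I_D = ½ k_n V_ov² = 0.5 × 3.91 × 1.82² = 6.48 mA.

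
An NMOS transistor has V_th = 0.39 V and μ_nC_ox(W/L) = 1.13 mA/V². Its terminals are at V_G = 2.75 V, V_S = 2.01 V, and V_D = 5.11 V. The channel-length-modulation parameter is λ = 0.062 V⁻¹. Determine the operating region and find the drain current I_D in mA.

Saturation; I_D = 0.0825 mA

V_GS = V_G − V_S = 2.75 − 2.01 = 0.74 V; V_DS = V_D − V_S = 5.11 − 2.01 = 3.1 V.
V_ov = V_GS − V_th = 0.74 − 0.39 = 0.35 V.
Since V_DS = 3.1 V ≥ V_ov = 0.35 V, the device is in saturation.
I_D = ½ k_n V_ov² (1 + λ V_DS) = 0.5 × 1.13 × 0.35² × (1 + 0.062 × 3.1) = 0.0825 mA.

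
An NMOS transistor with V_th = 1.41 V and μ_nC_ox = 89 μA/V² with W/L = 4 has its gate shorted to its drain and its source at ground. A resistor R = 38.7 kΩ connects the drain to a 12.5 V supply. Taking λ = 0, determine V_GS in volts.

With gate tied to drain, V_GS = V_DS ≥ V_GS − V_th, so the device is in saturation.
k_n = μ_nC_ox · (W/L) = 0.356 mA/V².
KCL at the drain: ½ k_n (V_GS − V_th)² = (V_DD − V_GS)/R.
Let x = V_GS − 1.41. Then 6.89 x² + x − 11.09 = 0, giving x = 1.2 V (positive root), so V_GS = 2.61 V.
I_D = (V_DD − V_GS)/R = (12.5 − 2.61) / 38.7 = 0.256 mA.

V_GS = 2.61 V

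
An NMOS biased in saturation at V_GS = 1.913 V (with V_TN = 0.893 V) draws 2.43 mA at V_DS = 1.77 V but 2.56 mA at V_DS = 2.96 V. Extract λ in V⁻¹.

With V_GS fixed, I_D ∝ (1 + λ V_DS) in saturation, so I_D2/I_D1 = (1 + λ V_DS2)/(1 + λ V_DS1).
2.56/2.43 = 1.053 = (1 + 2.96 λ)/(1 + 1.77 λ).
Solving: λ (I_D1 V_DS2 − I_D2 V_DS1) = I_D2 − I_D1, so λ = (2.56 − 2.43) / (2.43 × 2.96 − 2.56 × 1.77) = 0.13 / 2.66 = 0.0488 V⁻¹.

λ = 0.0488 V⁻¹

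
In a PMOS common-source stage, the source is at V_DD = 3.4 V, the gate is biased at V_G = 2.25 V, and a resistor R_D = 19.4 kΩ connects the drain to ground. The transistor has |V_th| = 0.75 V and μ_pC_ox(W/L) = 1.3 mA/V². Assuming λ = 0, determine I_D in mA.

V_SG = V_DD − V_G = 3.4 − 2.25 = 1.15 V, so V_ov = 1.15 − 0.75 = 0.4 V.
Assume saturation: I_D = ½ k_p V_ov² = 0.5 × 1.3 × 0.4² = 0.104 mA, giving V_SD = V_DD − I_D R_D = 3.4 − 0.104 × 19.4 = 1.38 V.
V_SD = 1.38 V ≥ V_ov = 0.4 V, confirming saturation.

I_D = 0.104 mA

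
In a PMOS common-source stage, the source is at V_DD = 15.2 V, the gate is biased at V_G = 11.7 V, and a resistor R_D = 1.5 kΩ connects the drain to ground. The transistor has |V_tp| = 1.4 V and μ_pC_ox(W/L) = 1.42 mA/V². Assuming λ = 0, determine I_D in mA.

I_D = 3.13 mA

V_SG = V_DD − V_G = 15.2 − 11.7 = 3.5 V, so V_ov = 3.5 − 1.4 = 2.1 V.
Assume saturation: I_D = ½ k_p V_ov² = 0.5 × 1.42 × 2.1² = 3.13 mA, giving V_SD = V_DD − I_D R_D = 15.2 − 3.13 × 1.5 = 10.5 V.
V_SD = 10.5 V ≥ V_ov = 2.1 V, confirming saturation.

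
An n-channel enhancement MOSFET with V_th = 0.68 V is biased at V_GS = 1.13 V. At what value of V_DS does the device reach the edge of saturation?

The boundary between triode and saturation is V_DS = V_GS − V_th = V_ov.
V_ov = 1.13 − 0.68 = 0.45 V.

V_DS,sat = 0.450 V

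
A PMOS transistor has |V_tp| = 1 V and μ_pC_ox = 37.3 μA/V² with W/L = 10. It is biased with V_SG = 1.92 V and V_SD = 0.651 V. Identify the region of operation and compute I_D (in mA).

Triode; I_D = 0.144 mA

k_p = μ_pC_ox · (W/L) = 0.373 mA/V².
V_ov = V_SG − |V_tp| = 1.92 − 1 = 0.92 V.
Since V_SD = 0.651 V < V_ov = 0.92 V, the device is in the triode region.
I_D = k_p [V_ov · V_SD − ½ V_SD²] = 0.373 × [0.92 × 0.651 − 0.5 × 0.651²] = 0.144 mA.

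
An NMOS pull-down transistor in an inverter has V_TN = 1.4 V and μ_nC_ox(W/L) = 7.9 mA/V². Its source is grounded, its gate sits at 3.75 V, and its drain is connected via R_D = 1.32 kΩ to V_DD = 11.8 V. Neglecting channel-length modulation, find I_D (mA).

I_D = 8.55 mA

V_GS = V_G = 3.75 V, so V_ov = 3.75 − 1.4 = 2.35 V.
Assume saturation: I_D = ½ k_n V_ov² = 0.5 × 7.9 × 2.35² = 21.8 mA, giving V_DS = V_DD − I_D R_D = 11.8 − 21.8 × 1.32 = -17 V.
But -17 V < V_ov = 2.35 V, so the device is actually in triode.
In triode I_D = k_n[V_ov V_DS − ½ V_DS²] and I_D = (V_DD − V_DS)/R_D. Equating: 5.21 V_DS² − 25.51 V_DS + 11.8 = 0, giving V_DS = 0.517 V (the root below V_ov).
I_D = (11.8 − 0.517) / 1.32 = 8.55 mA.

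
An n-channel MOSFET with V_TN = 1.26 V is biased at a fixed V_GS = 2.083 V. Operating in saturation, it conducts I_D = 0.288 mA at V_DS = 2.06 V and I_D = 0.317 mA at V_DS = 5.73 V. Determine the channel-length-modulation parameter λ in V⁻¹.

λ = 0.0291 V⁻¹

With V_GS fixed, I_D ∝ (1 + λ V_DS) in saturation, so I_D2/I_D1 = (1 + λ V_DS2)/(1 + λ V_DS1).
0.317/0.288 = 1.101 = (1 + 5.73 λ)/(1 + 2.06 λ).
Solving: λ (I_D1 V_DS2 − I_D2 V_DS1) = I_D2 − I_D1, so λ = (0.317 − 0.288) / (0.288 × 5.73 − 0.317 × 2.06) = 0.029 / 0.997 = 0.0291 V⁻¹.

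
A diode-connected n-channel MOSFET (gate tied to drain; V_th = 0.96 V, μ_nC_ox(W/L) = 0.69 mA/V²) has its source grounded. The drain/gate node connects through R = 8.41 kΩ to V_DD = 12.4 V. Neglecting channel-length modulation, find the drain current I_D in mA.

I_D = 1.14 mA

With gate tied to drain, V_GS = V_DS ≥ V_GS − V_th, so the device is in saturation.
KCL at the drain: ½ k_n (V_GS − V_th)² = (V_DD − V_GS)/R.
Let x = V_GS − 0.96. Then 2.9 x² + x − 11.44 = 0, giving x = 1.82 V (positive root), so V_GS = 2.78 V.
I_D = (V_DD − V_GS)/R = (12.4 − 2.78) / 8.41 = 1.14 mA.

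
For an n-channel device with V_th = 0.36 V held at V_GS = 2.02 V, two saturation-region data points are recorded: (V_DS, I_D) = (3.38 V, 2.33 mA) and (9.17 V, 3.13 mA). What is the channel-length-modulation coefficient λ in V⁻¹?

λ = 0.0742 V⁻¹

With V_GS fixed, I_D ∝ (1 + λ V_DS) in saturation, so I_D2/I_D1 = (1 + λ V_DS2)/(1 + λ V_DS1).
3.13/2.33 = 1.343 = (1 + 9.17 λ)/(1 + 3.38 λ).
Solving: λ (I_D1 V_DS2 − I_D2 V_DS1) = I_D2 − I_D1, so λ = (3.13 − 2.33) / (2.33 × 9.17 − 3.13 × 3.38) = 0.8 / 10.8 = 0.0742 V⁻¹.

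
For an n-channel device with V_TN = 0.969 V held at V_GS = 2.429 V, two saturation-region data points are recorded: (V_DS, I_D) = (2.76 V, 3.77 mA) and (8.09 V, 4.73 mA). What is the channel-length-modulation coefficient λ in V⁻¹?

With V_GS fixed, I_D ∝ (1 + λ V_DS) in saturation, so I_D2/I_D1 = (1 + λ V_DS2)/(1 + λ V_DS1).
4.73/3.77 = 1.255 = (1 + 8.09 λ)/(1 + 2.76 λ).
Solving: λ (I_D1 V_DS2 − I_D2 V_DS1) = I_D2 − I_D1, so λ = (4.73 − 3.77) / (3.77 × 8.09 − 4.73 × 2.76) = 0.96 / 17.4 = 0.055 V⁻¹.

λ = 0.0550 V⁻¹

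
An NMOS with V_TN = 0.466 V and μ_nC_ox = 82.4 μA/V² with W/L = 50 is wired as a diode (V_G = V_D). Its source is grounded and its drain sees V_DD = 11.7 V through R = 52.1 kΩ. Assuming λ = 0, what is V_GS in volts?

V_GS = 0.785 V

With gate tied to drain, V_GS = V_DS ≥ V_GS − V_TN, so the device is in saturation.
k_n = μ_nC_ox · (W/L) = 4.12 mA/V².
KCL at the drain: ½ k_n (V_GS − V_TN)² = (V_DD − V_GS)/R.
Let x = V_GS − 0.466. Then 107 x² + x − 11.23 = 0, giving x = 0.319 V (positive root), so V_GS = 0.785 V.
I_D = (V_DD − V_GS)/R = (11.7 − 0.785) / 52.1 = 0.21 mA.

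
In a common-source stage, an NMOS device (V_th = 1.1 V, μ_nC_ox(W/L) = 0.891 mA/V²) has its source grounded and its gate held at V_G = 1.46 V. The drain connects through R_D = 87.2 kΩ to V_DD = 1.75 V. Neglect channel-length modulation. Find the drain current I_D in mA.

I_D = 0.0193 mA

V_GS = V_G = 1.46 V, so V_ov = 1.46 − 1.1 = 0.36 V.
Assume saturation: I_D = ½ k_n V_ov² = 0.5 × 0.891 × 0.36² = 0.0577 mA, giving V_DS = V_DD − I_D R_D = 1.75 − 0.0577 × 87.2 = -3.28 V.
But -3.28 V < V_ov = 0.36 V, so the device is actually in triode.
In triode I_D = k_n[V_ov V_DS − ½ V_DS²] and I_D = (V_DD − V_DS)/R_D. Equating: 38.8 V_DS² − 28.97 V_DS + 1.75 = 0, giving V_DS = 0.0663 V (the root below V_ov).
I_D = (1.75 − 0.0663) / 87.2 = 0.0193 mA.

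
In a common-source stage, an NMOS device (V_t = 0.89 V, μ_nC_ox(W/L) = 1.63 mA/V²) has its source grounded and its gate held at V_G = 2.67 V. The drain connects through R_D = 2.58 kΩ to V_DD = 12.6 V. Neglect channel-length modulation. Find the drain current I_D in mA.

I_D = 2.58 mA

V_GS = V_G = 2.67 V, so V_ov = 2.67 − 0.89 = 1.78 V.
Assume saturation: I_D = ½ k_n V_ov² = 0.5 × 1.63 × 1.78² = 2.58 mA, giving V_DS = V_DD − I_D R_D = 12.6 − 2.58 × 2.58 = 5.94 V.
V_DS = 5.94 V ≥ V_ov = 1.78 V, confirming saturation.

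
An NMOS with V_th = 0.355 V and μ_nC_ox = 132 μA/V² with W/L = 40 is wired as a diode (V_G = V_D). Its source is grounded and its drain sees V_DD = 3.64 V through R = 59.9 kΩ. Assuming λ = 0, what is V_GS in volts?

V_GS = 0.496 V

With gate tied to drain, V_GS = V_DS ≥ V_GS − V_th, so the device is in saturation.
k_n = μ_nC_ox · (W/L) = 5.28 mA/V².
KCL at the drain: ½ k_n (V_GS − V_th)² = (V_DD − V_GS)/R.
Let x = V_GS − 0.355. Then 158 x² + x − 3.285 = 0, giving x = 0.141 V (positive root), so V_GS = 0.496 V.
I_D = (V_DD − V_GS)/R = (3.64 − 0.496) / 59.9 = 0.0525 mA.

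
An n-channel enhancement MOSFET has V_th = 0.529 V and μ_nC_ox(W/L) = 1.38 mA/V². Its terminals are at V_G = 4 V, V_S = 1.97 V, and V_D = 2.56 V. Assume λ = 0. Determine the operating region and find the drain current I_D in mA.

V_GS = V_G − V_S = 4 − 1.97 = 2.03 V; V_DS = V_D − V_S = 2.56 − 1.97 = 0.59 V.
V_ov = V_GS − V_th = 2.03 − 0.529 = 1.5 V.
Since V_DS = 0.59 V < V_ov = 1.5 V, the device is in the triode region.
I_D = k_n [V_ov · V_DS − ½ V_DS²] = 1.38 × [1.5 × 0.59 − 0.5 × 0.59²] = 0.982 mA.

Triode; I_D = 0.982 mA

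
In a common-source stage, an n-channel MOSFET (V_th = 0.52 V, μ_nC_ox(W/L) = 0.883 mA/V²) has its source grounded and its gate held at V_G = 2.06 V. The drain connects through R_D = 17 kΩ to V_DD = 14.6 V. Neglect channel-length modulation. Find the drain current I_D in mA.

I_D = 0.811 mA

V_GS = V_G = 2.06 V, so V_ov = 2.06 − 0.52 = 1.54 V.
Assume saturation: I_D = ½ k_n V_ov² = 0.5 × 0.883 × 1.54² = 1.05 mA, giving V_DS = V_DD − I_D R_D = 14.6 − 1.05 × 17 = -3.2 V.
But -3.2 V < V_ov = 1.54 V, so the device is actually in triode.
In triode I_D = k_n[V_ov V_DS − ½ V_DS²] and I_D = (V_DD − V_DS)/R_D. Equating: 7.51 V_DS² − 24.12 V_DS + 14.6 = 0, giving V_DS = 0.809 V (the root below V_ov).
I_D = (14.6 − 0.809) / 17 = 0.811 mA.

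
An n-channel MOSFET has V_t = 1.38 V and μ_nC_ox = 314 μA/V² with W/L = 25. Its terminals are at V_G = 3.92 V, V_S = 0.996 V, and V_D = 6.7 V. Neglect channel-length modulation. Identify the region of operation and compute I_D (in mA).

Saturation; I_D = 9.36 mA

V_GS = V_G − V_S = 3.92 − 0.996 = 2.92 V; V_DS = V_D − V_S = 6.7 − 0.996 = 5.7 V.
k_n = μ_nC_ox · (W/L) = 7.85 mA/V².
V_ov = V_GS − V_t = 2.92 − 1.38 = 1.54 V.
Since V_DS = 5.7 V ≥ V_ov = 1.54 V, the device is in saturation.
I_D = ½ k_n V_ov² = 0.5 × 7.85 × 1.54² = 9.36 mA.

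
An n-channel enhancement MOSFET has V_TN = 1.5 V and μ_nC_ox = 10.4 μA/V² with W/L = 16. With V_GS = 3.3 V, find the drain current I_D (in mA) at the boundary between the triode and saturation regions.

At the boundary V_DS = V_ov = V_GS − V_TN = 3.3 − 1.5 = 1.8 V.
k_n = μ_nC_ox · (W/L) = 0.1664 mA/V².
I_D = ½ k_n V_ov² = 0.5 × 0.1664 × 1.8² = 0.27 mA.

I_D = 0.270 mA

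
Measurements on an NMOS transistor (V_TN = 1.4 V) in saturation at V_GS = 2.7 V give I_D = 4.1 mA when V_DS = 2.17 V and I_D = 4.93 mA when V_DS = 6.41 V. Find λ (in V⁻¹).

λ = 0.0533 V⁻¹

With V_GS fixed, I_D ∝ (1 + λ V_DS) in saturation, so I_D2/I_D1 = (1 + λ V_DS2)/(1 + λ V_DS1).
4.93/4.1 = 1.202 = (1 + 6.41 λ)/(1 + 2.17 λ).
Solving: λ (I_D1 V_DS2 − I_D2 V_DS1) = I_D2 − I_D1, so λ = (4.93 − 4.1) / (4.1 × 6.41 − 4.93 × 2.17) = 0.83 / 15.6 = 0.0533 V⁻¹.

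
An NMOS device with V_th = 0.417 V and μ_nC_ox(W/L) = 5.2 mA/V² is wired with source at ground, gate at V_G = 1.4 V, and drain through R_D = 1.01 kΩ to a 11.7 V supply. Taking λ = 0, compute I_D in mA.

V_GS = V_G = 1.4 V, so V_ov = 1.4 − 0.417 = 0.983 V.
Assume saturation: I_D = ½ k_n V_ov² = 0.5 × 5.2 × 0.983² = 2.51 mA, giving V_DS = V_DD − I_D R_D = 11.7 − 2.51 × 1.01 = 9.16 V.
V_DS = 9.16 V ≥ V_ov = 0.983 V, confirming saturation.

I_D = 2.51 mA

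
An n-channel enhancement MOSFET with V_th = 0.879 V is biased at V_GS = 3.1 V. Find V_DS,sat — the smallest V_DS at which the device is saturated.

The boundary between triode and saturation is V_DS = V_GS − V_th = V_ov.
V_ov = 3.1 − 0.879 = 2.22 V.

V_DS,sat = 2.22 V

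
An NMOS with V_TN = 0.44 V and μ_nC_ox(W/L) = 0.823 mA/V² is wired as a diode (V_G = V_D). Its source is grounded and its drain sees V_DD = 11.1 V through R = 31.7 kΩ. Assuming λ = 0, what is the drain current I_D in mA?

With gate tied to drain, V_GS = V_DS ≥ V_GS − V_TN, so the device is in saturation.
KCL at the drain: ½ k_n (V_GS − V_TN)² = (V_DD − V_GS)/R.
Let x = V_GS − 0.44. Then 13 x² + x − 10.66 = 0, giving x = 0.866 V (positive root), so V_GS = 1.31 V.
I_D = (V_DD − V_GS)/R = (11.1 − 1.31) / 31.7 = 0.309 mA.

I_D = 0.309 mA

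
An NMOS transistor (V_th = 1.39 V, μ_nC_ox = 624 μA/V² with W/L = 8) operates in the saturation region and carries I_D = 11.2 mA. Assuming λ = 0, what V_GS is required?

k_n = μ_nC_ox · (W/L) = 4.992 mA/V².
In saturation I_D = ½ k_n (V_GS − V_th)², so V_GS − V_th = √(2 I_D / k_n) = √(2 × 11.2 / 4.992) = 2.12 V.
V_GS = 1.39 + 2.12 = 3.51 V.

V_GS = 3.51 V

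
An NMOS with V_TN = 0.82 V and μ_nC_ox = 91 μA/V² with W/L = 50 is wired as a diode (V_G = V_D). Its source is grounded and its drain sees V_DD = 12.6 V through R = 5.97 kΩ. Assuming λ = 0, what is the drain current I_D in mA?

With gate tied to drain, V_GS = V_DS ≥ V_GS − V_TN, so the device is in saturation.
k_n = μ_nC_ox · (W/L) = 4.55 mA/V².
KCL at the drain: ½ k_n (V_GS − V_TN)² = (V_DD − V_GS)/R.
Let x = V_GS − 0.82. Then 13.6 x² + x − 11.78 = 0, giving x = 0.895 V (positive root), so V_GS = 1.72 V.
I_D = (V_DD − V_GS)/R = (12.6 − 1.72) / 5.97 = 1.82 mA.

I_D = 1.82 mA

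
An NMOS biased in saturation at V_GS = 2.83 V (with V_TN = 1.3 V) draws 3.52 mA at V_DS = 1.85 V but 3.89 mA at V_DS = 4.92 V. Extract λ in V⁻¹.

λ = 0.0366 V⁻¹

With V_GS fixed, I_D ∝ (1 + λ V_DS) in saturation, so I_D2/I_D1 = (1 + λ V_DS2)/(1 + λ V_DS1).
3.89/3.52 = 1.105 = (1 + 4.92 λ)/(1 + 1.85 λ).
Solving: λ (I_D1 V_DS2 − I_D2 V_DS1) = I_D2 − I_D1, so λ = (3.89 − 3.52) / (3.52 × 4.92 − 3.89 × 1.85) = 0.37 / 10.1 = 0.0366 V⁻¹.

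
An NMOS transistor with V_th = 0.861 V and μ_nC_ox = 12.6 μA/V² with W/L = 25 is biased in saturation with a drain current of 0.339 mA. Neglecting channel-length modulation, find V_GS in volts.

k_n = μ_nC_ox · (W/L) = 0.315 mA/V².
In saturation I_D = ½ k_n (V_GS − V_th)², so V_GS − V_th = √(2 I_D / k_n) = √(2 × 0.339 / 0.315) = 1.47 V.
V_GS = 0.861 + 1.47 = 2.33 V.

V_GS = 2.33 V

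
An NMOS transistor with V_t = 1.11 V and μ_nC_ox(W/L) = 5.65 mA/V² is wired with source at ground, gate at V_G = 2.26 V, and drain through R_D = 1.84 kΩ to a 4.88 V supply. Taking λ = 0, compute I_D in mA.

V_GS = V_G = 2.26 V, so V_ov = 2.26 − 1.11 = 1.15 V.
Assume saturation: I_D = ½ k_n V_ov² = 0.5 × 5.65 × 1.15² = 3.74 mA, giving V_DS = V_DD − I_D R_D = 4.88 − 3.74 × 1.84 = -1.99 V.
But -1.99 V < V_ov = 1.15 V, so the device is actually in triode.
In triode I_D = k_n[V_ov V_DS − ½ V_DS²] and I_D = (V_DD − V_DS)/R_D. Equating: 5.2 V_DS² − 12.96 V_DS + 4.88 = 0, giving V_DS = 0.463 V (the root below V_ov).
I_D = (4.88 − 0.463) / 1.84 = 2.4 mA.

I_D = 2.40 mA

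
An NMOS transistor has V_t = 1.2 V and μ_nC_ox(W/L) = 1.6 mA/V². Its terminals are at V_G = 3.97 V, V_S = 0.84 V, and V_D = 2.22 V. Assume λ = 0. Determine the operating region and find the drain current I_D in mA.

Triode; I_D = 2.74 mA

V_GS = V_G − V_S = 3.97 − 0.84 = 3.13 V; V_DS = V_D − V_S = 2.22 − 0.84 = 1.38 V.
V_ov = V_GS − V_t = 3.13 − 1.2 = 1.93 V.
Since V_DS = 1.38 V < V_ov = 1.93 V, the device is in the triode region.
I_D = k_n [V_ov · V_DS − ½ V_DS²] = 1.6 × [1.93 × 1.38 − 0.5 × 1.38²] = 2.74 mA.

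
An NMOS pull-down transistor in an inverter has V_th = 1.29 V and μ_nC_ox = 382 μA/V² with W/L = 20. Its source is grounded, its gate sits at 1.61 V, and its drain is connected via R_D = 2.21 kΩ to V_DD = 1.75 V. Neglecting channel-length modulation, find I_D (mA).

V_GS = V_G = 1.61 V, so V_ov = 1.61 − 1.29 = 0.32 V.
k_n = μ_nC_ox · (W/L) = 7.64 mA/V².
Assume saturation: I_D = ½ k_n V_ov² = 0.5 × 7.64 × 0.32² = 0.391 mA, giving V_DS = V_DD − I_D R_D = 1.75 − 0.391 × 2.21 = 0.886 V.
V_DS = 0.886 V ≥ V_ov = 0.32 V, confirming saturation.

I_D = 0.391 mA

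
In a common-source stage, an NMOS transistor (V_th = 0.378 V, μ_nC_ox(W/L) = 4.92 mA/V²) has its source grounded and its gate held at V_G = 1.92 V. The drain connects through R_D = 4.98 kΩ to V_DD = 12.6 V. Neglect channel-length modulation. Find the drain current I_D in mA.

V_GS = V_G = 1.92 V, so V_ov = 1.92 − 0.378 = 1.54 V.
Assume saturation: I_D = ½ k_n V_ov² = 0.5 × 4.92 × 1.54² = 5.85 mA, giving V_DS = V_DD − I_D R_D = 12.6 − 5.85 × 4.98 = -16.5 V.
But -16.5 V < V_ov = 1.54 V, so the device is actually in triode.
In triode I_D = k_n[V_ov V_DS − ½ V_DS²] and I_D = (V_DD − V_DS)/R_D. Equating: 12.3 V_DS² − 38.78 V_DS + 12.6 = 0, giving V_DS = 0.368 V (the root below V_ov).
I_D = (12.6 − 0.368) / 4.98 = 2.46 mA.

I_D = 2.46 mA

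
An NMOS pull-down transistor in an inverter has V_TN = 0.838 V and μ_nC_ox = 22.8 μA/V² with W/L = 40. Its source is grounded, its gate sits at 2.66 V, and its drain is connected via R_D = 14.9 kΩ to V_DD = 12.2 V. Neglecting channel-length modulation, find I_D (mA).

V_GS = V_G = 2.66 V, so V_ov = 2.66 − 0.838 = 1.82 V.
k_n = μ_nC_ox · (W/L) = 0.912 mA/V².
Assume saturation: I_D = ½ k_n V_ov² = 0.5 × 0.912 × 1.82² = 1.51 mA, giving V_DS = V_DD − I_D R_D = 12.2 − 1.51 × 14.9 = -10.4 V.
But -10.4 V < V_ov = 1.82 V, so the device is actually in triode.
In triode I_D = k_n[V_ov V_DS − ½ V_DS²] and I_D = (V_DD − V_DS)/R_D. Equating: 6.79 V_DS² − 25.76 V_DS + 12.2 = 0, giving V_DS = 0.555 V (the root below V_ov).
I_D = (12.2 − 0.555) / 14.9 = 0.782 mA.

I_D = 0.782 mA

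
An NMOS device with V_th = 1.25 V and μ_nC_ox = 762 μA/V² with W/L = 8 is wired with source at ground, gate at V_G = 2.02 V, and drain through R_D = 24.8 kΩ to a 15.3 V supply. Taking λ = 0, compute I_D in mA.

V_GS = V_G = 2.02 V, so V_ov = 2.02 − 1.25 = 0.77 V.
k_n = μ_nC_ox · (W/L) = 6.096 mA/V².
Assume saturation: I_D = ½ k_n V_ov² = 0.5 × 6.096 × 0.77² = 1.81 mA, giving V_DS = V_DD − I_D R_D = 15.3 − 1.81 × 24.8 = -29.5 V.
But -29.5 V < V_ov = 0.77 V, so the device is actually in triode.
In triode I_D = k_n[V_ov V_DS − ½ V_DS²] and I_D = (V_DD − V_DS)/R_D. Equating: 75.6 V_DS² − 117.4 V_DS + 15.3 = 0, giving V_DS = 0.144 V (the root below V_ov).
I_D = (15.3 − 0.144) / 24.8 = 0.611 mA.

I_D = 0.611 mA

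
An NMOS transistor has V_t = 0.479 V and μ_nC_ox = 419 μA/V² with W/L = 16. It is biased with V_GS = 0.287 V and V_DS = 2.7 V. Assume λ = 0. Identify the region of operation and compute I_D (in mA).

V_GS = 0.287 V < V_t = 0.479 V, so the transistor is in cutoff.

Cutoff; I_D = 0 mA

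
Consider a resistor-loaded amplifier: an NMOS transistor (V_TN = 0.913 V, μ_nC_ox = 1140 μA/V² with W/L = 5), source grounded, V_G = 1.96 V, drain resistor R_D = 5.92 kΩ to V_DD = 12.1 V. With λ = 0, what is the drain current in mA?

V_GS = V_G = 1.96 V, so V_ov = 1.96 − 0.913 = 1.05 V.
k_n = μ_nC_ox · (W/L) = 5.7 mA/V².
Assume saturation: I_D = ½ k_n V_ov² = 0.5 × 5.7 × 1.05² = 3.12 mA, giving V_DS = V_DD − I_D R_D = 12.1 − 3.12 × 5.92 = -6.4 V.
But -6.4 V < V_ov = 1.05 V, so the device is actually in triode.
In triode I_D = k_n[V_ov V_DS − ½ V_DS²] and I_D = (V_DD − V_DS)/R_D. Equating: 16.9 V_DS² − 36.33 V_DS + 12.1 = 0, giving V_DS = 0.412 V (the root below V_ov).
I_D = (12.1 − 0.412) / 5.92 = 1.97 mA.

I_D = 1.97 mA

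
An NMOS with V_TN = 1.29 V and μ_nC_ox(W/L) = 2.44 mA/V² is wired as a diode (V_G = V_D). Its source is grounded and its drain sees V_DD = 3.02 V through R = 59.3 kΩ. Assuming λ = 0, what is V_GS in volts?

V_GS = 1.44 V

With gate tied to drain, V_GS = V_DS ≥ V_GS − V_TN, so the device is in saturation.
KCL at the drain: ½ k_n (V_GS − V_TN)² = (V_DD − V_GS)/R.
Let x = V_GS − 1.29. Then 72.3 x² + x − 1.73 = 0, giving x = 0.148 V (positive root), so V_GS = 1.44 V.
I_D = (V_DD − V_GS)/R = (3.02 − 1.44) / 59.3 = 0.0267 mA.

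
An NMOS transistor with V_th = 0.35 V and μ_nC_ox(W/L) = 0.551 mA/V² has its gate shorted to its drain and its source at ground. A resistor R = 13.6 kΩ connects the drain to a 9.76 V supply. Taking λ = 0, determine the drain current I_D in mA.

I_D = 0.585 mA

With gate tied to drain, V_GS = V_DS ≥ V_GS − V_th, so the device is in saturation.
KCL at the drain: ½ k_n (V_GS − V_th)² = (V_DD − V_GS)/R.
Let x = V_GS − 0.35. Then 3.75 x² + x − 9.41 = 0, giving x = 1.46 V (positive root), so V_GS = 1.81 V.
I_D = (V_DD − V_GS)/R = (9.76 − 1.81) / 13.6 = 0.585 mA.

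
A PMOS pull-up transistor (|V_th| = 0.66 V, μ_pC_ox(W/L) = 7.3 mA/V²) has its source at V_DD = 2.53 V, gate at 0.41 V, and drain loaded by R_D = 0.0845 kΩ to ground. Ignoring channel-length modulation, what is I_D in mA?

V_SG = V_DD − V_G = 2.53 − 0.41 = 2.12 V, so V_ov = 2.12 − 0.66 = 1.46 V.
Assume saturation: I_D = ½ k_p V_ov² = 0.5 × 7.3 × 1.46² = 7.78 mA, giving V_SD = V_DD − I_D R_D = 2.53 − 7.78 × 0.0845 = 1.87 V.
V_SD = 1.87 V ≥ V_ov = 1.46 V, confirming saturation.

I_D = 7.78 mA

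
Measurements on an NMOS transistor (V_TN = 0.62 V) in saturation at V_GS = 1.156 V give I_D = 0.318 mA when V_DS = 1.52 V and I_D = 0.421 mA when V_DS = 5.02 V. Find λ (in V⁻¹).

With V_GS fixed, I_D ∝ (1 + λ V_DS) in saturation, so I_D2/I_D1 = (1 + λ V_DS2)/(1 + λ V_DS1).
0.421/0.318 = 1.324 = (1 + 5.02 λ)/(1 + 1.52 λ).
Solving: λ (I_D1 V_DS2 − I_D2 V_DS1) = I_D2 − I_D1, so λ = (0.421 − 0.318) / (0.318 × 5.02 − 0.421 × 1.52) = 0.103 / 0.956 = 0.108 V⁻¹.

λ = 0.108 V⁻¹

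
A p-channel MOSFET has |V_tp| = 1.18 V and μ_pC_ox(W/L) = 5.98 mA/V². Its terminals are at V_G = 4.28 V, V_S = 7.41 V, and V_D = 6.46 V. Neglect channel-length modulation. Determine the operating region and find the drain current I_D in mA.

V_SG = V_S − V_G = 7.41 − 4.28 = 3.13 V; V_SD = V_S − V_D = 7.41 − 6.46 = 0.95 V.
V_ov = V_SG − |V_tp| = 3.13 − 1.18 = 1.95 V.
Since V_SD = 0.95 V < V_ov = 1.95 V, the device is in the triode region.
I_D = k_p [V_ov · V_SD − ½ V_SD²] = 5.98 × [1.95 × 0.95 − 0.5 × 0.95²] = 8.38 mA.

Triode; I_D = 8.38 mA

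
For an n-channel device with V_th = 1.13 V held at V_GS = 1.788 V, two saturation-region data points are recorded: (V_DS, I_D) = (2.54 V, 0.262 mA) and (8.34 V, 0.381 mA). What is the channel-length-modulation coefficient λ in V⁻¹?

With V_GS fixed, I_D ∝ (1 + λ V_DS) in saturation, so I_D2/I_D1 = (1 + λ V_DS2)/(1 + λ V_DS1).
0.381/0.262 = 1.454 = (1 + 8.34 λ)/(1 + 2.54 λ).
Solving: λ (I_D1 V_DS2 − I_D2 V_DS1) = I_D2 − I_D1, so λ = (0.381 − 0.262) / (0.262 × 8.34 − 0.381 × 2.54) = 0.119 / 1.22 = 0.0978 V⁻¹.

λ = 0.0978 V⁻¹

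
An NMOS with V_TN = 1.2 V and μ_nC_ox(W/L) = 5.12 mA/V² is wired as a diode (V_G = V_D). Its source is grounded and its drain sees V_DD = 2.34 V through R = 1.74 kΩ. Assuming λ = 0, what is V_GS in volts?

V_GS = 1.61 V

With gate tied to drain, V_GS = V_DS ≥ V_GS − V_TN, so the device is in saturation.
KCL at the drain: ½ k_n (V_GS − V_TN)² = (V_DD − V_GS)/R.
Let x = V_GS − 1.2. Then 4.45 x² + x − 1.14 = 0, giving x = 0.406 V (positive root), so V_GS = 1.61 V.
I_D = (V_DD − V_GS)/R = (2.34 − 1.61) / 1.74 = 0.422 mA.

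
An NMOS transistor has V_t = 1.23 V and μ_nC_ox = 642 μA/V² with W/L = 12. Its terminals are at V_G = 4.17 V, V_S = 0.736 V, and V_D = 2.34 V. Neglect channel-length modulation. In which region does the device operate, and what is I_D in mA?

Triode; I_D = 17.3 mA

V_GS = V_G − V_S = 4.17 − 0.736 = 3.43 V; V_DS = V_D − V_S = 2.34 − 0.736 = 1.6 V.
k_n = μ_nC_ox · (W/L) = 7.704 mA/V².
V_ov = V_GS − V_t = 3.43 − 1.23 = 2.2 V.
Since V_DS = 1.6 V < V_ov = 2.2 V, the device is in the triode region.
I_D = k_n [V_ov · V_DS − ½ V_DS²] = 7.704 × [2.2 × 1.6 − 0.5 × 1.6²] = 17.3 mA.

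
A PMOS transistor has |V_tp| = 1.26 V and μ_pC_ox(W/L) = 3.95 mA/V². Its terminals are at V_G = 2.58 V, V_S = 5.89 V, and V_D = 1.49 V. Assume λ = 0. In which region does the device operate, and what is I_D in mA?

V_SG = V_S − V_G = 5.89 − 2.58 = 3.31 V; V_SD = V_S − V_D = 5.89 − 1.49 = 4.4 V.
V_ov = V_SG − |V_tp| = 3.31 − 1.26 = 2.05 V.
Since V_SD = 4.4 V ≥ V_ov = 2.05 V, the device is in saturation.
I_D = ½ k_p V_ov² = 0.5 × 3.95 × 2.05² = 8.3 mA.

Saturation; I_D = 8.30 mA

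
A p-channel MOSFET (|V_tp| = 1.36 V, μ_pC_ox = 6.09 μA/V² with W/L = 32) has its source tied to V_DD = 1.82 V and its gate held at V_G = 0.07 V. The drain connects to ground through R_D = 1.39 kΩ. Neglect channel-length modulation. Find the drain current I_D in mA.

V_SG = V_DD − V_G = 1.82 − 0.07 = 1.75 V, so V_ov = 1.75 − 1.36 = 0.39 V.
k_p = μ_pC_ox · (W/L) = 0.1949 mA/V².
Assume saturation: I_D = ½ k_p V_ov² = 0.5 × 0.1949 × 0.39² = 0.0148 mA, giving V_SD = V_DD − I_D R_D = 1.82 − 0.0148 × 1.39 = 1.8 V.
V_SD = 1.8 V ≥ V_ov = 0.39 V, confirming saturation.

I_D = 0.0148 mA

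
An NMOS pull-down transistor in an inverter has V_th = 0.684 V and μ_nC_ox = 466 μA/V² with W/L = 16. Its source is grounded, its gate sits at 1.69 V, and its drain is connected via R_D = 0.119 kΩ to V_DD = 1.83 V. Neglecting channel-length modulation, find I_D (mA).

V_GS = V_G = 1.69 V, so V_ov = 1.69 − 0.684 = 1.01 V.
k_n = μ_nC_ox · (W/L) = 7.456 mA/V².
Assume saturation: I_D = ½ k_n V_ov² = 0.5 × 7.456 × 1.01² = 3.77 mA, giving V_DS = V_DD − I_D R_D = 1.83 − 3.77 × 0.119 = 1.38 V.
V_DS = 1.38 V ≥ V_ov = 1.01 V, confirming saturation.

I_D = 3.77 mA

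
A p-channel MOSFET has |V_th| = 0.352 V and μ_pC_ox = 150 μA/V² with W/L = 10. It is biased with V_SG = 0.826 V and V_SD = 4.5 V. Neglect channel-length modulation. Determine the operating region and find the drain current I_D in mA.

k_p = μ_pC_ox · (W/L) = 1.5 mA/V².
V_ov = V_SG − |V_th| = 0.826 − 0.352 = 0.474 V.
Since V_SD = 4.5 V ≥ V_ov = 0.474 V, the device is in saturation.
I_D = ½ k_p V_ov² = 0.5 × 1.5 × 0.474² = 0.169 mA.

Saturation; I_D = 0.169 mA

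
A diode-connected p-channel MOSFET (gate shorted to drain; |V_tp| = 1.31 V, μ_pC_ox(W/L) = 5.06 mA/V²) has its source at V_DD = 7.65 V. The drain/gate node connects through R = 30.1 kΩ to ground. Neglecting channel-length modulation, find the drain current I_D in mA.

With gate tied to drain, V_SG = V_SD ≥ V_SG − |V_tp|, so the device is in saturation.
KCL at the drain: ½ k_p (V_SG − |V_tp|)² = (V_DD − V_SG)/R.
Let x = V_SG − 1.31. Then 76.2 x² + x − 6.34 = 0, giving x = 0.282 V (positive root), so V_SG = 1.59 V.
I_D = (V_DD − V_SG)/R = (7.65 − 1.59) / 30.1 = 0.201 mA.

I_D = 0.201 mA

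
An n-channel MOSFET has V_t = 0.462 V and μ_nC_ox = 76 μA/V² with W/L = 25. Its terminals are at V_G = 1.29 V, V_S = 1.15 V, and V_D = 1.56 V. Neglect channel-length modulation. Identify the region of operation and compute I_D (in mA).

V_GS = V_G − V_S = 1.29 − 1.15 = 0.14 V; V_DS = V_D − V_S = 1.56 − 1.15 = 0.41 V.
V_GS = 0.14 V < V_t = 0.462 V, so the transistor is in cutoff.

Cutoff; I_D = 0 mA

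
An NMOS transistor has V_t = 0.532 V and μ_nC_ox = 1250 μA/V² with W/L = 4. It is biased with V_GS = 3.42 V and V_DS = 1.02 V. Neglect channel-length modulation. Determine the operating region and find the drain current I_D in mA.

k_n = μ_nC_ox · (W/L) = 5 mA/V².
V_ov = V_GS − V_t = 3.42 − 0.532 = 2.89 V.
Since V_DS = 1.02 V < V_ov = 2.89 V, the device is in the triode region.
I_D = k_n [V_ov · V_DS − ½ V_DS²] = 5 × [2.89 × 1.02 − 0.5 × 1.02²] = 12.1 mA.

Triode; I_D = 12.1 mA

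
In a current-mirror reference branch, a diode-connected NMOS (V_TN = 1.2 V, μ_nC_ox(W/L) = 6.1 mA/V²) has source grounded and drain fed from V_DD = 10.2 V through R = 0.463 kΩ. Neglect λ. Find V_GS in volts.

With gate tied to drain, V_GS = V_DS ≥ V_GS − V_TN, so the device is in saturation.
KCL at the drain: ½ k_n (V_GS − V_TN)² = (V_DD − V_GS)/R.
Let x = V_GS − 1.2. Then 1.41 x² + x − 9 = 0, giving x = 2.2 V (positive root), so V_GS = 3.4 V.
I_D = (V_DD − V_GS)/R = (10.2 − 3.4) / 0.463 = 14.7 mA.

V_GS = 3.40 V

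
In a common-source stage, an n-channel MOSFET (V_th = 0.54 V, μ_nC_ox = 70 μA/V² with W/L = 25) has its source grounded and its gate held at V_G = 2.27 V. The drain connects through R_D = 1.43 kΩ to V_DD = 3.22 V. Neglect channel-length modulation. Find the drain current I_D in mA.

V_GS = V_G = 2.27 V, so V_ov = 2.27 − 0.54 = 1.73 V.
k_n = μ_nC_ox · (W/L) = 1.75 mA/V².
Assume saturation: I_D = ½ k_n V_ov² = 0.5 × 1.75 × 1.73² = 2.62 mA, giving V_DS = V_DD − I_D R_D = 3.22 − 2.62 × 1.43 = -0.525 V.
But -0.525 V < V_ov = 1.73 V, so the device is actually in triode.
In triode I_D = k_n[V_ov V_DS − ½ V_DS²] and I_D = (V_DD − V_DS)/R_D. Equating: 1.25 V_DS² − 5.329 V_DS + 3.22 = 0, giving V_DS = 0.729 V (the root below V_ov).
I_D = (3.22 − 0.729) / 1.43 = 1.74 mA.

I_D = 1.74 mA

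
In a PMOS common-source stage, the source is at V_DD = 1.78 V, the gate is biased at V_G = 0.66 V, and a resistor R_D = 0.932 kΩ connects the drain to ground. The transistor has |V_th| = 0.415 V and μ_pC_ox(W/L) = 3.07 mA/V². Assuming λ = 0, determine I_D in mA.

V_SG = V_DD − V_G = 1.78 − 0.66 = 1.12 V, so V_ov = 1.12 − 0.415 = 0.705 V.
Assume saturation: I_D = ½ k_p V_ov² = 0.5 × 3.07 × 0.705² = 0.763 mA, giving V_SD = V_DD − I_D R_D = 1.78 − 0.763 × 0.932 = 1.07 V.
V_SD = 1.07 V ≥ V_ov = 0.705 V, confirming saturation.

I_D = 0.763 mA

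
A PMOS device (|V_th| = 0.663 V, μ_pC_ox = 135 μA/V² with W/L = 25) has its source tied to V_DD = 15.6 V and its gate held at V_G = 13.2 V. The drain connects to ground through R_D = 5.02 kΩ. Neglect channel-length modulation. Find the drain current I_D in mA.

V_SG = V_DD − V_G = 15.6 − 13.2 = 2.4 V, so V_ov = 2.4 − 0.663 = 1.74 V.
k_p = μ_pC_ox · (W/L) = 3.375 mA/V².
Assume saturation: I_D = ½ k_p V_ov² = 0.5 × 3.375 × 1.74² = 5.09 mA, giving V_SD = V_DD − I_D R_D = 15.6 − 5.09 × 5.02 = -9.96 V.
But -9.96 V < V_ov = 1.74 V, so the device is actually in triode.
In triode I_D = k_p[V_ov V_SD − ½ V_SD²] and I_D = (V_DD − V_SD)/R_D. Equating: 8.47 V_SD² − 30.43 V_SD + 15.6 = 0, giving V_SD = 0.62 V (the root below V_ov).
I_D = (15.6 − 0.62) / 5.02 = 2.98 mA.

I_D = 2.98 mA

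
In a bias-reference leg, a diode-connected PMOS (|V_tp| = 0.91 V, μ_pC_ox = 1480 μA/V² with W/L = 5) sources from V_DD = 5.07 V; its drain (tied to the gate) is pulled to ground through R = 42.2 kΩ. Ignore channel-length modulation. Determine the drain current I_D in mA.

With gate tied to drain, V_SG = V_SD ≥ V_SG − |V_tp|, so the device is in saturation.
k_p = μ_pC_ox · (W/L) = 7.4 mA/V².
KCL at the drain: ½ k_p (V_SG − |V_tp|)² = (V_DD − V_SG)/R.
Let x = V_SG − 0.91. Then 156 x² + x − 4.16 = 0, giving x = 0.16 V (positive root), so V_SG = 1.07 V.
I_D = (V_DD − V_SG)/R = (5.07 − 1.07) / 42.2 = 0.0948 mA.

I_D = 0.0948 mA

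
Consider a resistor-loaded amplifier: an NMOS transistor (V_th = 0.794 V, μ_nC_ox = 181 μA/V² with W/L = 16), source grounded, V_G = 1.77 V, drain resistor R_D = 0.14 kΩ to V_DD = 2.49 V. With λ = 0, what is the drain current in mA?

V_GS = V_G = 1.77 V, so V_ov = 1.77 − 0.794 = 0.976 V.
k_n = μ_nC_ox · (W/L) = 2.896 mA/V².
Assume saturation: I_D = ½ k_n V_ov² = 0.5 × 2.896 × 0.976² = 1.38 mA, giving V_DS = V_DD − I_D R_D = 2.49 − 1.38 × 0.14 = 2.3 V.
V_DS = 2.3 V ≥ V_ov = 0.976 V, confirming saturation.

I_D = 1.38 mA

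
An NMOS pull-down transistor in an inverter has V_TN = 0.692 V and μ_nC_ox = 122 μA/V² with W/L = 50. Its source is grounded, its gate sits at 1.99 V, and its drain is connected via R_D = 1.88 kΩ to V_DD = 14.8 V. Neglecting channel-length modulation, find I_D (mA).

I_D = 5.14 mA

V_GS = V_G = 1.99 V, so V_ov = 1.99 − 0.692 = 1.3 V.
k_n = μ_nC_ox · (W/L) = 6.1 mA/V².
Assume saturation: I_D = ½ k_n V_ov² = 0.5 × 6.1 × 1.3² = 5.14 mA, giving V_DS = V_DD − I_D R_D = 14.8 − 5.14 × 1.88 = 5.14 V.
V_DS = 5.14 V ≥ V_ov = 1.3 V, confirming saturation.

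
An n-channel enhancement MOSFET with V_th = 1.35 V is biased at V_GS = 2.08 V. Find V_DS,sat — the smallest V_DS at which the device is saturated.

The boundary between triode and saturation is V_DS = V_GS − V_th = V_ov.
V_ov = 2.08 − 1.35 = 0.73 V.

V_DS,sat = 0.730 V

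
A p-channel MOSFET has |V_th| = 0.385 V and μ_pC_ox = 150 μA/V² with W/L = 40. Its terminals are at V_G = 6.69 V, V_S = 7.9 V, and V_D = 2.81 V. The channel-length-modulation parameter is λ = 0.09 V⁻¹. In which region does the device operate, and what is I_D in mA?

V_SG = V_S − V_G = 7.9 − 6.69 = 1.21 V; V_SD = V_S − V_D = 7.9 − 2.81 = 5.09 V.
k_p = μ_pC_ox · (W/L) = 6 mA/V².
V_ov = V_SG − |V_th| = 1.21 − 0.385 = 0.825 V.
Since V_SD = 5.09 V ≥ V_ov = 0.825 V, the device is in saturation.
I_D = ½ k_p V_ov² (1 + λ V_SD) = 0.5 × 6 × 0.825² × (1 + 0.09 × 5.09) = 2.98 mA.

Saturation; I_D = 2.98 mA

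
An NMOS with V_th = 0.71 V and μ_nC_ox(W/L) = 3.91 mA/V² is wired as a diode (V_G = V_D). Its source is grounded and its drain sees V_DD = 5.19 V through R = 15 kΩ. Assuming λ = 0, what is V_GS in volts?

With gate tied to drain, V_GS = V_DS ≥ V_GS − V_th, so the device is in saturation.
KCL at the drain: ½ k_n (V_GS − V_th)² = (V_DD − V_GS)/R.
Let x = V_GS − 0.71. Then 29.3 x² + x − 4.48 = 0, giving x = 0.374 V (positive root), so V_GS = 1.08 V.
I_D = (V_DD − V_GS)/R = (5.19 − 1.08) / 15 = 0.274 mA.

V_GS = 1.08 V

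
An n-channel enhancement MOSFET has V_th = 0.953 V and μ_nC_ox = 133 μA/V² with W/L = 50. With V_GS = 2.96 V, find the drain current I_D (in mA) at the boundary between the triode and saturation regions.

I_D = 13.4 mA

At the boundary V_DS = V_ov = V_GS − V_th = 2.96 − 0.953 = 2.01 V.
k_n = μ_nC_ox · (W/L) = 6.65 mA/V².
I_D = ½ k_n V_ov² = 0.5 × 6.65 × 2.01² = 13.4 mA.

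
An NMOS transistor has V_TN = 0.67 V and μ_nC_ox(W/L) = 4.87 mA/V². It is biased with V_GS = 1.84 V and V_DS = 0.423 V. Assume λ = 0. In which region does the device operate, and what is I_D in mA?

Triode; I_D = 1.97 mA

V_ov = V_GS − V_TN = 1.84 − 0.67 = 1.17 V.
Since V_DS = 0.423 V < V_ov = 1.17 V, the device is in the triode region.
I_D = k_n [V_ov · V_DS − ½ V_DS²] = 4.87 × [1.17 × 0.423 − 0.5 × 0.423²] = 1.97 mA.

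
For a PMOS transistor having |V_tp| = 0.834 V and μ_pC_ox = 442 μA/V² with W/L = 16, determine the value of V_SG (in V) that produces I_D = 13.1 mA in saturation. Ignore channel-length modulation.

V_SG = 2.76 V

k_p = μ_pC_ox · (W/L) = 7.072 mA/V².
In saturation I_D = ½ k_p (V_SG − |V_tp|)², so V_SG − |V_tp| = √(2 I_D / k_p) = √(2 × 13.1 / 7.072) = 1.92 V.
V_SG = 0.834 + 1.92 = 2.76 V.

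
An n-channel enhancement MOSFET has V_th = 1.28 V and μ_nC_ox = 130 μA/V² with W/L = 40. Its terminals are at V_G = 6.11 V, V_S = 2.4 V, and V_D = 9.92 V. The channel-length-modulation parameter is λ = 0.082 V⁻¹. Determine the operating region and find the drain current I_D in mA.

Saturation; I_D = 24.8 mA

V_GS = V_G − V_S = 6.11 − 2.4 = 3.71 V; V_DS = V_D − V_S = 9.92 − 2.4 = 7.52 V.
k_n = μ_nC_ox · (W/L) = 5.2 mA/V².
V_ov = V_GS − V_th = 3.71 − 1.28 = 2.43 V.
Since V_DS = 7.52 V ≥ V_ov = 2.43 V, the device is in saturation.
I_D = ½ k_n V_ov² (1 + λ V_DS) = 0.5 × 5.2 × 2.43² × (1 + 0.082 × 7.52) = 24.8 mA.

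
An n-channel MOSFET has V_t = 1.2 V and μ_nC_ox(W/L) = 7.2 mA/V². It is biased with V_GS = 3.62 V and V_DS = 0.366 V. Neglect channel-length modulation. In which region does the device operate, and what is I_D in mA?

V_ov = V_GS − V_t = 3.62 − 1.2 = 2.42 V.
Since V_DS = 0.366 V < V_ov = 2.42 V, the device is in the triode region.
I_D = k_n [V_ov · V_DS − ½ V_DS²] = 7.2 × [2.42 × 0.366 − 0.5 × 0.366²] = 5.89 mA.

Triode; I_D = 5.89 mA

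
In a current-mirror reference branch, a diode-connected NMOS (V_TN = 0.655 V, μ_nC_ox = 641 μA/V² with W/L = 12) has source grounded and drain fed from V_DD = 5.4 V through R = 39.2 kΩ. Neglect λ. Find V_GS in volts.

With gate tied to drain, V_GS = V_DS ≥ V_GS − V_TN, so the device is in saturation.
k_n = μ_nC_ox · (W/L) = 7.692 mA/V².
KCL at the drain: ½ k_n (V_GS − V_TN)² = (V_DD − V_GS)/R.
Let x = V_GS − 0.655. Then 151 x² + x − 4.745 = 0, giving x = 0.174 V (positive root), so V_GS = 0.829 V.
I_D = (V_DD − V_GS)/R = (5.4 − 0.829) / 39.2 = 0.117 mA.

V_GS = 0.829 V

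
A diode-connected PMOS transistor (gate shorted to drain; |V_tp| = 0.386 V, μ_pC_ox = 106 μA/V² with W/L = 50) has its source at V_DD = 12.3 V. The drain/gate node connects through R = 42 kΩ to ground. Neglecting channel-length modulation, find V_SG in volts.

With gate tied to drain, V_SG = V_SD ≥ V_SG − |V_tp|, so the device is in saturation.
k_p = μ_pC_ox · (W/L) = 5.3 mA/V².
KCL at the drain: ½ k_p (V_SG − |V_tp|)² = (V_DD − V_SG)/R.
Let x = V_SG − 0.386. Then 111 x² + x − 11.91 = 0, giving x = 0.323 V (positive root), so V_SG = 0.709 V.
I_D = (V_DD − V_SG)/R = (12.3 − 0.709) / 42 = 0.276 mA.

V_SG = 0.709 V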